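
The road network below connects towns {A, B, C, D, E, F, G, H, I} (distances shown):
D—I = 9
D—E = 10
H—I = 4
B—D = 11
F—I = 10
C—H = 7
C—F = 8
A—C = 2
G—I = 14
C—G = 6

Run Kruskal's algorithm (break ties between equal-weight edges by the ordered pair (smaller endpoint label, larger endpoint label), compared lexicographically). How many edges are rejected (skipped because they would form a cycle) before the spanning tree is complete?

Kruskal: consider edges lightest-first.
A—C (2): add — endpoints in different components.
H—I (4): add — endpoints in different components.
C—G (6): add — endpoints in different components.
C—H (7): add — endpoints in different components.
C—F (8): add — endpoints in different components.
D—I (9): add — endpoints in different components.
D—E (10): add — endpoints in different components.
F—I (10): skip — F and I already connected.
B—D (11): add — endpoints in different components.
Edges rejected before the tree was complete: 1.

1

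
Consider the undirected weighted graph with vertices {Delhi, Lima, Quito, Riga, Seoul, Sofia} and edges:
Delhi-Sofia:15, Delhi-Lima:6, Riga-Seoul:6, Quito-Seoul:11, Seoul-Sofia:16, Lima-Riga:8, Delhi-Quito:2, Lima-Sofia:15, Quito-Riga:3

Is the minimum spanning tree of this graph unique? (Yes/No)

Kruskal's algorithm — process edges by increasing weight (ties by edge label):
Delhi-Quito (2): add — endpoints in different components.
Quito-Riga (3): add — endpoints in different components.
Delhi-Lima (6): add — endpoints in different components.
Riga-Seoul (6): add — endpoints in different components.
Lima-Riga (8): skip — Riga and Lima already connected.
Quito-Seoul (11): skip — Quito and Seoul already connected.
Delhi-Sofia (15): add — endpoints in different components.
Non-tree edge Lima-Sofia has weight 15, equal to the heaviest edge on its tree cycle — swapping gives another MST of the same weight. Not unique.

No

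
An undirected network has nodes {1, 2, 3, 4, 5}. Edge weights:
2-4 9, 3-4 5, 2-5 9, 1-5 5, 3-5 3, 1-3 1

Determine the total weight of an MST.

Sort edges by weight, then run Kruskal:
1-3 (1): add — endpoints in different components.
3-5 (3): add — endpoints in different components.
1-5 (5): skip — 1 and 5 already connected.
3-4 (5): add — endpoints in different components.
2-4 (9): add — endpoints in different components.
MST edges: 1-3, 3-5, 3-4, 2-4; total weight 1+3+5+9 = 18.

18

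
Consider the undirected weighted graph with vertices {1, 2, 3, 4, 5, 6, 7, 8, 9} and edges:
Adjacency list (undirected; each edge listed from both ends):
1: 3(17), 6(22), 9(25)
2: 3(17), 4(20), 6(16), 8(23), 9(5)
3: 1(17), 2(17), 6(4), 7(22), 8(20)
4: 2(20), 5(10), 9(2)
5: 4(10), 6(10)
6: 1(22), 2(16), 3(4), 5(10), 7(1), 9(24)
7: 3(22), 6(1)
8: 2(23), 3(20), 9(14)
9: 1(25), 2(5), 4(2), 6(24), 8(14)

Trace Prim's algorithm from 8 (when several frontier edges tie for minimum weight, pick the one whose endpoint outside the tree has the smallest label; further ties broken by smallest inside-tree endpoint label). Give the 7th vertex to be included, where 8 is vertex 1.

7

Grow the tree from 8 using Prim:
Step 1: cheapest edge leaving the tree is 8–9 (14); add 9.
Step 2: cheapest edge leaving the tree is 4–9 (2); add 4.
Step 3: cheapest edge leaving the tree is 2–9 (5); add 2.
Step 4: cheapest edge leaving the tree is 4–5 (10); add 5.
Step 5: cheapest edge leaving the tree is 5–6 (10); add 6.
Step 6: cheapest edge leaving the tree is 6–7 (1); add 7.
Step 7: cheapest edge leaving the tree is 3–6 (4); add 3.
Step 8: cheapest edge leaving the tree is 1–3 (17); add 1.
Vertex order: 8, 9, 4, 2, 5, 6, 7, 3, 1. The 7th vertex is 7.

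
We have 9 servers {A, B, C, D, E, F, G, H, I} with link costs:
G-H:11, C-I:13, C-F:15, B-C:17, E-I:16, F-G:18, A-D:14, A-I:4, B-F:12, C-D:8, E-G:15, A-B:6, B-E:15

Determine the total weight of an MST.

84

Kruskal's algorithm — process edges by increasing weight (ties by edge label):
A-I (4): add — endpoints in different components.
A-B (6): add — endpoints in different components.
C-D (8): add — endpoints in different components.
G-H (11): add — endpoints in different components.
B-F (12): add — endpoints in different components.
C-I (13): add — endpoints in different components.
A-D (14): skip — A and D already connected.
B-E (15): add — endpoints in different components.
C-F (15): skip — C and F already connected.
E-G (15): add — endpoints in different components.
MST edges: A-I, A-B, C-D, G-H, B-F, C-I, B-E, E-G; total weight 4+6+8+11+12+13+15+15 = 84.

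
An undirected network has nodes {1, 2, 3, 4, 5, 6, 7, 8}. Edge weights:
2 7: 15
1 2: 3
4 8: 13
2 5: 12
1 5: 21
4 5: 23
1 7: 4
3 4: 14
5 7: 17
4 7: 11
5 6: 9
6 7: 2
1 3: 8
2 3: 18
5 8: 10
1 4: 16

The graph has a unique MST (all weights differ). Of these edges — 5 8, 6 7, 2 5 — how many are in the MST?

2

Sort edges by weight, then run Kruskal:
6 7 (2): add — endpoints in different components.
1 2 (3): add — endpoints in different components.
1 7 (4): add — endpoints in different components.
1 3 (8): add — endpoints in different components.
5 6 (9): add — endpoints in different components.
5 8 (10): add — endpoints in different components.
4 7 (11): add — endpoints in different components.
MST edge set: {6 7, 1 2, 1 7, 1 3, 5 6, 5 8, 4 7}.
Of the listed edges, {5 8, 6 7} are in the MST → 2.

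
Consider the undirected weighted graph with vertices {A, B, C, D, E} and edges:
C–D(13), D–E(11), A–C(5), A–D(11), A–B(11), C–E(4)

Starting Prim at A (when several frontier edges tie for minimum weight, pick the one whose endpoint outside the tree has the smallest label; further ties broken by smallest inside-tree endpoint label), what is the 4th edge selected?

Prim's algorithm from A:
Step 1: frontier [A–C 5, A–B 11, A–D 11] → take A–C (5); add C.
Step 2: frontier [A–B 11, A–D 11, C–E 4, C–D 13] → take C–E (4); add E.
Step 3: frontier [A–B 11, A–D 11, C–D 13, D–E 11] → take A–B (11); add B.
Step 4: frontier [A–D 11, C–D 13, D–E 11] → take A–D (11); add D.
The 4th edge added is A–D.

A-D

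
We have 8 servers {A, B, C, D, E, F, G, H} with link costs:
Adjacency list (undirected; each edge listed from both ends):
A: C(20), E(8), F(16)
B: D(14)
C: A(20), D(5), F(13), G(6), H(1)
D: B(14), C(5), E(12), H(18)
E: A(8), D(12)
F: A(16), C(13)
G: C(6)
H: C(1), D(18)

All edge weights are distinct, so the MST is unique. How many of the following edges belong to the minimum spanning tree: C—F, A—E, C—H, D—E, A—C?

Sort edges by weight, then run Kruskal:
C—H (1): add — endpoints in different components.
C—D (5): add — endpoints in different components.
C—G (6): add — endpoints in different components.
A—E (8): add — endpoints in different components.
D—E (12): add — endpoints in different components.
C—F (13): add — endpoints in different components.
B—D (14): add — endpoints in different components.
MST edge set: {C—H, C—D, C—G, A—E, D—E, C—F, B—D}.
Of the listed edges, {C—F, A—E, C—H, D—E} are in the MST → 4.

4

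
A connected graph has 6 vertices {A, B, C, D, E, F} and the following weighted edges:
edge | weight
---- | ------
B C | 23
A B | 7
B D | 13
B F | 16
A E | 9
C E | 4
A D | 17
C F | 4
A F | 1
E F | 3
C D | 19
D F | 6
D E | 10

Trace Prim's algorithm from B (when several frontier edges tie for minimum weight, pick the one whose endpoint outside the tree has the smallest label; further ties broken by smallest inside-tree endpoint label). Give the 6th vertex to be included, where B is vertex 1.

Prim, starting at B.
Step 1: cheapest edge leaving the tree is A B (7); add A.
Step 2: cheapest edge leaving the tree is A F (1); add F.
Step 3: cheapest edge leaving the tree is E F (3); add E.
Step 4: cheapest edge leaving the tree is C E (4); add C.
Step 5: cheapest edge leaving the tree is D F (6); add D.
Vertex order: B, A, F, E, C, D. The 6th vertex is D.

D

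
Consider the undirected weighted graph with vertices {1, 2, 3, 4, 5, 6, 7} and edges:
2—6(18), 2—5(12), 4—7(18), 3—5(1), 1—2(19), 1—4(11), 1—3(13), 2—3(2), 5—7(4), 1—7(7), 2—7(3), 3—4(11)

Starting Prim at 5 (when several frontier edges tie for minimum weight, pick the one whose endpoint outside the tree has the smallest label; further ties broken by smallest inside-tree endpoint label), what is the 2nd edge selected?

Grow the tree from 5 using Prim:
Step 1: cheapest edge leaving the tree is 3—5 (1); add 3.
Step 2: cheapest edge leaving the tree is 2—3 (2); add 2.
Step 3: cheapest edge leaving the tree is 2—7 (3); add 7.
Step 4: cheapest edge leaving the tree is 1—7 (7); add 1.
Step 5: cheapest edge leaving the tree is 1—4 (11); add 4.
Step 6: cheapest edge leaving the tree is 2—6 (18); add 6.
The 2nd edge added is 2—3.

2-3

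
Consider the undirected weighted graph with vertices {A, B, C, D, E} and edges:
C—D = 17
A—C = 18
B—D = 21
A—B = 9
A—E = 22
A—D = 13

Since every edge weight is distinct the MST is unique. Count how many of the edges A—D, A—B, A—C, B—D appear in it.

2

Kruskal: consider edges lightest-first.
A—B (9): add. Components now {A,B} {C} {D} {E}
A—D (13): add. Components now {A,B,D} {C} {E}
C—D (17): add. Components now {A,B,C,D} {E}
A—C (18): skip — A and C already connected.
B—D (21): skip — B and D already connected.
A—E (22): add. Components now {A,B,C,D,E}
MST edge set: {A—B, A—D, C—D, A—E}.
Of the listed edges, {A—D, A—B} are in the MST → 2.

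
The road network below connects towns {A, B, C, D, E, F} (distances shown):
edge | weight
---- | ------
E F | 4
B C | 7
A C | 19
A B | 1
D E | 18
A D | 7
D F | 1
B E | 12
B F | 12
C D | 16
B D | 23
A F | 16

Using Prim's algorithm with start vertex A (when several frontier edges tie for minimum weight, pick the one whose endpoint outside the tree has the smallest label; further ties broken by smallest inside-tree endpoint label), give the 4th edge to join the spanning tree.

Prim's algorithm from A:
Step 1: cheapest edge leaving the tree is A B (1); add B.
Step 2: cheapest edge leaving the tree is B C (7); add C.
Step 3: cheapest edge leaving the tree is A D (7); add D.
Step 4: cheapest edge leaving the tree is D F (1); add F.
Step 5: cheapest edge leaving the tree is E F (4); add E.
The 4th edge added is D F.

D-F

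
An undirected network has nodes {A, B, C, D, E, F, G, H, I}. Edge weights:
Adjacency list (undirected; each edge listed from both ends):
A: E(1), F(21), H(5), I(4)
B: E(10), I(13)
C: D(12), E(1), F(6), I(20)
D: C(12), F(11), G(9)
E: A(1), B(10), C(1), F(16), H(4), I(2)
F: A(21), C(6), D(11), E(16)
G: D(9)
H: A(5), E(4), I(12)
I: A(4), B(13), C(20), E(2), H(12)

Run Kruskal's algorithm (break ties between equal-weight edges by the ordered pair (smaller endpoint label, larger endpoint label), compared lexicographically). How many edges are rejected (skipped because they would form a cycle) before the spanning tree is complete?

2

Kruskal: consider edges lightest-first.
A–E (1): add — endpoints in different components.
C–E (1): add — endpoints in different components.
E–I (2): add — endpoints in different components.
A–I (4): skip — A and I already connected.
E–H (4): add — endpoints in different components.
A–H (5): skip — A and H already connected.
C–F (6): add — endpoints in different components.
D–G (9): add — endpoints in different components.
B–E (10): add — endpoints in different components.
D–F (11): add — endpoints in different components.
Edges rejected before the tree was complete: 2.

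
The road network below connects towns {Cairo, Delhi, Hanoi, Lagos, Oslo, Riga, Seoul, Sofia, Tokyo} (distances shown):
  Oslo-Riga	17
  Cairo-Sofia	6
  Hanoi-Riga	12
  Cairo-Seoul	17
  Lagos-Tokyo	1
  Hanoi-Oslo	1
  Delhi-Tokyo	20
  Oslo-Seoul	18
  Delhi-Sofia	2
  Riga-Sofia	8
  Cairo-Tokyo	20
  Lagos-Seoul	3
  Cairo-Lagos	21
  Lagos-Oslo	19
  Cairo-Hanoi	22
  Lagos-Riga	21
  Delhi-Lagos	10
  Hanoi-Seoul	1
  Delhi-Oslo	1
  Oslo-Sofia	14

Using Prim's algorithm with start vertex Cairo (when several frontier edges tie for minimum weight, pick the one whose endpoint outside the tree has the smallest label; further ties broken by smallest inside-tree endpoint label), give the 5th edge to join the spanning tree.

Prim, starting at Cairo.
Step 1: cheapest edge leaving the tree is Cairo-Sofia (6); add Sofia.
Step 2: cheapest edge leaving the tree is Delhi-Sofia (2); add Delhi.
Step 3: cheapest edge leaving the tree is Delhi-Oslo (1); add Oslo.
Step 4: cheapest edge leaving the tree is Hanoi-Oslo (1); add Hanoi.
Step 5: cheapest edge leaving the tree is Hanoi-Seoul (1); add Seoul.
Step 6: cheapest edge leaving the tree is Lagos-Seoul (3); add Lagos.
Step 7: cheapest edge leaving the tree is Lagos-Tokyo (1); add Tokyo.
Step 8: cheapest edge leaving the tree is Riga-Sofia (8); add Riga.
The 5th edge added is Hanoi-Seoul.

Hanoi-Seoul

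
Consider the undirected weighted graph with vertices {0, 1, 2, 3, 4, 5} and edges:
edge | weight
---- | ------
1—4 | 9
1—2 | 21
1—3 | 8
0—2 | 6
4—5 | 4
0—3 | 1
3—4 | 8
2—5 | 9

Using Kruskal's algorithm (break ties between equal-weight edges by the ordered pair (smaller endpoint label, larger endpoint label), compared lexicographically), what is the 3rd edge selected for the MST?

0-2

Kruskal's algorithm — process edges by increasing weight (ties by edge label):
0—3 (1): add — endpoints in different components.
4—5 (4): add — endpoints in different components.
0—2 (6): add — endpoints in different components.
1—3 (8): add — endpoints in different components.
3—4 (8): add — endpoints in different components.
The 3rd edge added is 0—2.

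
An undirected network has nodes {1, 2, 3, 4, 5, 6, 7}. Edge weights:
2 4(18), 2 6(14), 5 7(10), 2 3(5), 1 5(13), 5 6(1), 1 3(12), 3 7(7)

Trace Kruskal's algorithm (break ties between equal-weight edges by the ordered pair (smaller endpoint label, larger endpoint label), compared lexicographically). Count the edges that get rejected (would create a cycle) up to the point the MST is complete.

2

Kruskal: consider edges lightest-first.
5 6 (1): add. Components now {1} {2} {3} {4} {5,6} {7}
2 3 (5): add. Components now {1} {2,3} {4} {5,6} {7}
3 7 (7): add. Components now {1} {2,3,7} {4} {5,6}
5 7 (10): add. Components now {1} {2,3,5,6,7} {4}
1 3 (12): add. Components now {1,2,3,5,6,7} {4}
1 5 (13): skip — 1 and 5 already connected.
2 6 (14): skip — 2 and 6 already connected.
2 4 (18): add. Components now {1,2,3,4,5,6,7}
Edges rejected before the tree was complete: 2.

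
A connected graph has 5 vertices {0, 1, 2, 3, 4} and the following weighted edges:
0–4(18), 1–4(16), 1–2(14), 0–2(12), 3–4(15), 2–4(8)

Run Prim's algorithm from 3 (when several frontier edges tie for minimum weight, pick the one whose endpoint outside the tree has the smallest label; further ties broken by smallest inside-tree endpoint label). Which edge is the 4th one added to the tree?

Prim, starting at 3.
Step 1: cheapest edge leaving the tree is 3–4 (15); add 4.
Step 2: cheapest edge leaving the tree is 2–4 (8); add 2.
Step 3: cheapest edge leaving the tree is 0–2 (12); add 0.
Step 4: cheapest edge leaving the tree is 1–2 (14); add 1.
The 4th edge added is 1–2.

1-2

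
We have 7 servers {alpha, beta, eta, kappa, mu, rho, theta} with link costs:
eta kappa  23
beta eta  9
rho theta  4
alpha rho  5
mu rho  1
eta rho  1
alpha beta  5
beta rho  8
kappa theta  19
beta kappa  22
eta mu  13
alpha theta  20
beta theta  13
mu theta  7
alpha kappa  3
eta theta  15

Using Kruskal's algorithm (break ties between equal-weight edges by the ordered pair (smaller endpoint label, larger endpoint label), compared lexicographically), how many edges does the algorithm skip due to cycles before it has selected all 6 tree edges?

0

Kruskal's algorithm — process edges by increasing weight (ties by edge label):
eta rho (1): add. Components now {theta} {eta,rho} {kappa} {mu} {beta} {alpha}
mu rho (1): add. Components now {theta} {eta,mu,rho} {kappa} {beta} {alpha}
alpha kappa (3): add. Components now {theta} {eta,mu,rho} {alpha,kappa} {beta}
rho theta (4): add. Components now {eta,mu,rho,theta} {alpha,kappa} {beta}
alpha beta (5): add. Components now {eta,mu,rho,theta} {alpha,beta,kappa}
alpha rho (5): add. Components now {alpha,beta,eta,kappa,mu,rho,theta}
Edges rejected before the tree was complete: 0.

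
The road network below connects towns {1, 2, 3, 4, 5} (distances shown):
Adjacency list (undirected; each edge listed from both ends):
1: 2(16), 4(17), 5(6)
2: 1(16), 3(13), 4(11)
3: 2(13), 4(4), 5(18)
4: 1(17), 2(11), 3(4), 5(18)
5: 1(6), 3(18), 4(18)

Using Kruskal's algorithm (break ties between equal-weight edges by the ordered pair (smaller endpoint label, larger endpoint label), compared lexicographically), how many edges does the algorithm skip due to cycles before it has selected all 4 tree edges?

1

Kruskal: consider edges lightest-first.
3 4 (4): add. Components now {1} {2} {3,4} {5}
1 5 (6): add. Components now {1,5} {2} {3,4}
2 4 (11): add. Components now {1,5} {2,3,4}
2 3 (13): skip — 2 and 3 already connected.
1 2 (16): add. Components now {1,2,3,4,5}
Edges rejected before the tree was complete: 1.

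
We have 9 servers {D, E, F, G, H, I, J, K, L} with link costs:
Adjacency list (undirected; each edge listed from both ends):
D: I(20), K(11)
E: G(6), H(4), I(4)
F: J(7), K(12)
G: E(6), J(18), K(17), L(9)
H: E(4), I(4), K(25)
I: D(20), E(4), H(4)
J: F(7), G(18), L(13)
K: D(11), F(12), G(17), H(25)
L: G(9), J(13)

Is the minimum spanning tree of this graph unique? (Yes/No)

Kruskal: consider edges lightest-first.
E H (4): add — endpoints in different components.
E I (4): add — endpoints in different components.
H I (4): skip — H and I already connected.
E G (6): add — endpoints in different components.
F J (7): add — endpoints in different components.
G L (9): add — endpoints in different components.
D K (11): add — endpoints in different components.
F K (12): add — endpoints in different components.
J L (13): add — endpoints in different components.
Non-tree edge H I has weight 4, equal to the heaviest edge on its tree cycle — swapping gives another MST of the same weight. Not unique.

No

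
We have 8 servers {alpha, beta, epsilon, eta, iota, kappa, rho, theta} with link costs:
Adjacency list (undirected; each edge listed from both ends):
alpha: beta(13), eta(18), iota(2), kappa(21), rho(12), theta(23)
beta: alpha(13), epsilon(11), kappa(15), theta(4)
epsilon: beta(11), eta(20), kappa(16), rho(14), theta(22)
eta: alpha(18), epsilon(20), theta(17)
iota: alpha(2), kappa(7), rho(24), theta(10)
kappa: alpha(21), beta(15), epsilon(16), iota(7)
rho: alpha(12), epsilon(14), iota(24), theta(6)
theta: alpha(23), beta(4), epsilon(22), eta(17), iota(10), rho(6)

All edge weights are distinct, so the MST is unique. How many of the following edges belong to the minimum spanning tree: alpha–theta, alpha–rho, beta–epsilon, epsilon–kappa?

Sort edges by weight, then run Kruskal:
alpha–iota (2): add — endpoints in different components.
beta–theta (4): add — endpoints in different components.
rho–theta (6): add — endpoints in different components.
iota–kappa (7): add — endpoints in different components.
iota–theta (10): add — endpoints in different components.
beta–epsilon (11): add — endpoints in different components.
alpha–rho (12): skip — alpha and rho already connected.
alpha–beta (13): skip — alpha and beta already connected.
epsilon–rho (14): skip — epsilon and rho already connected.
beta–kappa (15): skip — kappa and beta already connected.
epsilon–kappa (16): skip — epsilon and kappa already connected.
eta–theta (17): add — endpoints in different components.
MST edge set: {alpha–iota, beta–theta, rho–theta, iota–kappa, iota–theta, beta–epsilon, eta–theta}.
Of the listed edges, {beta–epsilon} are in the MST → 1.

1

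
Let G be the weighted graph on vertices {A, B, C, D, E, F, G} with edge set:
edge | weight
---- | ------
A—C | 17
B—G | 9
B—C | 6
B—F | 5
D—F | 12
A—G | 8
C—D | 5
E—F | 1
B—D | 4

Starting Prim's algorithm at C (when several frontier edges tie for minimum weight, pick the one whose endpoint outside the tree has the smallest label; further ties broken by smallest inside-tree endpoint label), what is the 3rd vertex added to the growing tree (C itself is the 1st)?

B

Prim's algorithm from C:
Step 1: cheapest edge leaving the tree is C—D (5); add D.
Step 2: cheapest edge leaving the tree is B—D (4); add B.
Step 3: cheapest edge leaving the tree is B—F (5); add F.
Step 4: cheapest edge leaving the tree is E—F (1); add E.
Step 5: cheapest edge leaving the tree is B—G (9); add G.
Step 6: cheapest edge leaving the tree is A—G (8); add A.
Vertex order: C, D, B, F, E, G, A. The 3rd vertex is B.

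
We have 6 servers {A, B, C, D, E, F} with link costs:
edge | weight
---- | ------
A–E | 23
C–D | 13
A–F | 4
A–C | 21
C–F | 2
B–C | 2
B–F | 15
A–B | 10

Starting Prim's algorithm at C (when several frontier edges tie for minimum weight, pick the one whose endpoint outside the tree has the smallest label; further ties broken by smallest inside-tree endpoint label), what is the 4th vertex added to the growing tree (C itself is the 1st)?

Prim's algorithm from C:
Step 1: frontier [B–C 2, C–F 2, C–D 13, A–C 21] → take B–C (2); add B.
Step 2: frontier [A–B 10, B–F 15, C–F 2, C–D 13, A–C 21] → take C–F (2); add F.
Step 3: frontier [A–B 10, C–D 13, A–C 21, A–F 4] → take A–F (4); add A.
Step 4: frontier [A–E 23, C–D 13] → take C–D (13); add D.
Step 5: frontier [A–E 23] → take A–E (23); add E.
Vertex order: C, B, F, A, D, E. The 4th vertex is A.

A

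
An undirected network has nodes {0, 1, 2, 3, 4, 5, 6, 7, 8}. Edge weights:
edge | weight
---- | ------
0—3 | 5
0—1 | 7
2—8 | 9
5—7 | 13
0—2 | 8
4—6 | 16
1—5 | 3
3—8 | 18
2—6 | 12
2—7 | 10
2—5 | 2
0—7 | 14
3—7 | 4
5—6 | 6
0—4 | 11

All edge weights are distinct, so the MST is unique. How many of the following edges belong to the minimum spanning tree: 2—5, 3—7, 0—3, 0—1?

Kruskal's algorithm — process edges by increasing weight (ties by edge label):
2—5 (2): add — endpoints in different components.
1—5 (3): add — endpoints in different components.
3—7 (4): add — endpoints in different components.
0—3 (5): add — endpoints in different components.
5—6 (6): add — endpoints in different components.
0—1 (7): add — endpoints in different components.
0—2 (8): skip — 0 and 2 already connected.
2—8 (9): add — endpoints in different components.
2—7 (10): skip — 2 and 7 already connected.
0—4 (11): add — endpoints in different components.
MST edge set: {2—5, 1—5, 3—7, 0—3, 5—6, 0—1, 2—8, 0—4}.
Of the listed edges, {2—5, 3—7, 0—3, 0—1} are in the MST → 4.

4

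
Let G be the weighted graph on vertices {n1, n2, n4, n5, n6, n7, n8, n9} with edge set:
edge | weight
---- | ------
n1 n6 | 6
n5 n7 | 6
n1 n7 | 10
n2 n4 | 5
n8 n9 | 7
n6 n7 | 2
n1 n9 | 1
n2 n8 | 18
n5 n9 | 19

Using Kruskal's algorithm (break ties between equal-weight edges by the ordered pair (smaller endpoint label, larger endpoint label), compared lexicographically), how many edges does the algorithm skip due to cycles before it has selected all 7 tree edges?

1

Kruskal's algorithm — process edges by increasing weight (ties by edge label):
n1 n9 (1): add — endpoints in different components.
n6 n7 (2): add — endpoints in different components.
n2 n4 (5): add — endpoints in different components.
n1 n6 (6): add — endpoints in different components.
n5 n7 (6): add — endpoints in different components.
n8 n9 (7): add — endpoints in different components.
n1 n7 (10): skip — n7 and n1 already connected.
n2 n8 (18): add — endpoints in different components.
Edges rejected before the tree was complete: 1.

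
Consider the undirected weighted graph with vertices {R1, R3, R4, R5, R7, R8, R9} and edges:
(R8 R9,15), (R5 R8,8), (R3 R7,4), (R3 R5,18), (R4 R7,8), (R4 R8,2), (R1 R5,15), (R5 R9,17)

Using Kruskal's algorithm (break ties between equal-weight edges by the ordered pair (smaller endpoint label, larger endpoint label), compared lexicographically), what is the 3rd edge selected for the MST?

Kruskal's algorithm — process edges by increasing weight (ties by edge label):
R4 R8 (2): add — endpoints in different components.
R3 R7 (4): add — endpoints in different components.
R4 R7 (8): add — endpoints in different components.
R5 R8 (8): add — endpoints in different components.
R1 R5 (15): add — endpoints in different components.
R8 R9 (15): add — endpoints in different components.
The 3rd edge added is R4 R7.

R4-R7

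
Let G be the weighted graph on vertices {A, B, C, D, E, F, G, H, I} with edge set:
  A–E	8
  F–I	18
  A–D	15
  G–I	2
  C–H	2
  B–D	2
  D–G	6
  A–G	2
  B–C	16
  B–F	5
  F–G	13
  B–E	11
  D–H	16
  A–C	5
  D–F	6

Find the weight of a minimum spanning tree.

Grow the tree from F using Prim:
Step 1: cheapest edge leaving the tree is B–F (5); add B.
Step 2: cheapest edge leaving the tree is B–D (2); add D.
Step 3: cheapest edge leaving the tree is D–G (6); add G.
Step 4: cheapest edge leaving the tree is A–G (2); add A.
Step 5: cheapest edge leaving the tree is G–I (2); add I.
Step 6: cheapest edge leaving the tree is A–C (5); add C.
Step 7: cheapest edge leaving the tree is C–H (2); add H.
Step 8: cheapest edge leaving the tree is A–E (8); add E.
MST edges: B–F, B–D, D–G, A–G, G–I, A–C, C–H, A–E; total weight 5+2+6+2+2+5+2+8 = 32.

32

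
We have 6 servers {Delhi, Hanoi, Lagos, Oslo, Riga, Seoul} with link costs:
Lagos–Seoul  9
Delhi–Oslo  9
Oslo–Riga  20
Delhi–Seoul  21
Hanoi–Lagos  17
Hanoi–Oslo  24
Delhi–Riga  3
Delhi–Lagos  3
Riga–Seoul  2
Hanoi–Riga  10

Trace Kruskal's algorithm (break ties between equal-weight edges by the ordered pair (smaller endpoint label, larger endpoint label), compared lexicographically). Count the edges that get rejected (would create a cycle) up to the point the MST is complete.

Kruskal's algorithm — process edges by increasing weight (ties by edge label):
Riga–Seoul (2): add — endpoints in different components.
Delhi–Lagos (3): add — endpoints in different components.
Delhi–Riga (3): add — endpoints in different components.
Delhi–Oslo (9): add — endpoints in different components.
Lagos–Seoul (9): skip — Lagos and Seoul already connected.
Hanoi–Riga (10): add — endpoints in different components.
Edges rejected before the tree was complete: 1.

1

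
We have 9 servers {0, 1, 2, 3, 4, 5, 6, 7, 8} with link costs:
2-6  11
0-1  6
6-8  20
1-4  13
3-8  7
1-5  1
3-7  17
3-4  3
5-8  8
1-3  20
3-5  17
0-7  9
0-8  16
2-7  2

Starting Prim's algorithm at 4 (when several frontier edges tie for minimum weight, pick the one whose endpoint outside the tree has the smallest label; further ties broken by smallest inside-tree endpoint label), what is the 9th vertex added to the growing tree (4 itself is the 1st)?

Grow the tree from 4 using Prim:
Step 1: frontier [3-4 3, 1-4 13] → take 3-4 (3); add 3.
Step 2: frontier [3-8 7, 3-5 17, 3-7 17, 1-3 20, 1-4 13] → take 3-8 (7); add 8.
Step 3: frontier [3-5 17, 3-7 17, 1-3 20, 1-4 13, 5-8 8, 0-8 16, 6-8 20] → take 5-8 (8); add 5.
Step 4: frontier [3-7 17, 1-3 20, 1-4 13, 1-5 1, 0-8 16, 6-8 20] → take 1-5 (1); add 1.
Step 5: frontier [0-1 6, 3-7 17, 0-8 16, 6-8 20] → take 0-1 (6); add 0.
Step 6: frontier [0-7 9, 3-7 17, 6-8 20] → take 0-7 (9); add 7.
Step 7: frontier [2-7 2, 6-8 20] → take 2-7 (2); add 2.
Step 8: frontier [2-6 11, 6-8 20] → take 2-6 (11); add 6.
Vertex order: 4, 3, 8, 5, 1, 0, 7, 2, 6. The 9th vertex is 6.

6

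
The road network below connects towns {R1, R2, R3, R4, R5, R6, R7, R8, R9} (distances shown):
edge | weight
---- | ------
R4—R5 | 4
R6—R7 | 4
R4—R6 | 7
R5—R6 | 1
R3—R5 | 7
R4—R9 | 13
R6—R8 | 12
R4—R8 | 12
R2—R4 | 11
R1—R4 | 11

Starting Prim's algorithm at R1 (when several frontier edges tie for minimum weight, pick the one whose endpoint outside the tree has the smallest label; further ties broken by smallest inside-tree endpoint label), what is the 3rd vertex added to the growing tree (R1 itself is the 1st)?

R5

Prim, starting at R1.
Step 1: cheapest edge leaving the tree is R1—R4 (11); add R4.
Step 2: cheapest edge leaving the tree is R4—R5 (4); add R5.
Step 3: cheapest edge leaving the tree is R5—R6 (1); add R6.
Step 4: cheapest edge leaving the tree is R6—R7 (4); add R7.
Step 5: cheapest edge leaving the tree is R3—R5 (7); add R3.
Step 6: cheapest edge leaving the tree is R2—R4 (11); add R2.
Step 7: cheapest edge leaving the tree is R4—R8 (12); add R8.
Step 8: cheapest edge leaving the tree is R4—R9 (13); add R9.
Vertex order: R1, R4, R5, R6, R7, R3, R2, R8, R9. The 3rd vertex is R5.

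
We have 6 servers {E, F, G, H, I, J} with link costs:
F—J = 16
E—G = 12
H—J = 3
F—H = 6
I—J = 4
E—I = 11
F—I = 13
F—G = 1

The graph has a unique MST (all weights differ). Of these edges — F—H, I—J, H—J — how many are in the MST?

3

Kruskal: consider edges lightest-first.
F—G (1): add — endpoints in different components.
H—J (3): add — endpoints in different components.
I—J (4): add — endpoints in different components.
F—H (6): add — endpoints in different components.
E—I (11): add — endpoints in different components.
MST edge set: {F—G, H—J, I—J, F—H, E—I}.
Of the listed edges, {F—H, I—J, H—J} are in the MST → 3.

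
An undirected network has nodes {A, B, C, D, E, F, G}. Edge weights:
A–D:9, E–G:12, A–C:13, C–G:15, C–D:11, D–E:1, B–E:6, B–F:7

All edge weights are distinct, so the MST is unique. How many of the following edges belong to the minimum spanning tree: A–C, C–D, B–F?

2

Kruskal: consider edges lightest-first.
D–E (1): add. Components now {A} {B} {C} {D,E} {F} {G}
B–E (6): add. Components now {A} {B,D,E} {C} {F} {G}
B–F (7): add. Components now {A} {B,D,E,F} {C} {G}
A–D (9): add. Components now {A,B,D,E,F} {C} {G}
C–D (11): add. Components now {A,B,C,D,E,F} {G}
E–G (12): add. Components now {A,B,C,D,E,F,G}
MST edge set: {D–E, B–E, B–F, A–D, C–D, E–G}.
Of the listed edges, {C–D, B–F} are in the MST → 2.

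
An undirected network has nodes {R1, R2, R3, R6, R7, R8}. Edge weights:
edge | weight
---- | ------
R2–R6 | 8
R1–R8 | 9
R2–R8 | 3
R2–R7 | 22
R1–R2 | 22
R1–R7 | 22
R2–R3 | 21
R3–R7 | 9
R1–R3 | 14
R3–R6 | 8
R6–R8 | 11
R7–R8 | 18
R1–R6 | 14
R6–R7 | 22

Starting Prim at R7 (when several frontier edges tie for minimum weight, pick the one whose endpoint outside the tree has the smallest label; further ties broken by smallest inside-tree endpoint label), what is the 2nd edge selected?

Prim, starting at R7.
Step 1: cheapest edge leaving the tree is R3–R7 (9); add R3.
Step 2: cheapest edge leaving the tree is R3–R6 (8); add R6.
Step 3: cheapest edge leaving the tree is R2–R6 (8); add R2.
Step 4: cheapest edge leaving the tree is R2–R8 (3); add R8.
Step 5: cheapest edge leaving the tree is R1–R8 (9); add R1.
The 2nd edge added is R3–R6.

R3-R6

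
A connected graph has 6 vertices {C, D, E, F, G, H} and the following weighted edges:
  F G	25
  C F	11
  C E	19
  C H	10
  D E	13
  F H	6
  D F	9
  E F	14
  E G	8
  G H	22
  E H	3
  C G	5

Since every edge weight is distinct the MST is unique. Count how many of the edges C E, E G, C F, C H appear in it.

1

Kruskal: consider edges lightest-first.
E H (3): add. Components now {C} {D} {E,H} {F} {G}
C G (5): add. Components now {C,G} {D} {E,H} {F}
F H (6): add. Components now {C,G} {D} {E,F,H}
E G (8): add. Components now {C,E,F,G,H} {D}
D F (9): add. Components now {C,D,E,F,G,H}
MST edge set: {E H, C G, F H, E G, D F}.
Of the listed edges, {E G} are in the MST → 1.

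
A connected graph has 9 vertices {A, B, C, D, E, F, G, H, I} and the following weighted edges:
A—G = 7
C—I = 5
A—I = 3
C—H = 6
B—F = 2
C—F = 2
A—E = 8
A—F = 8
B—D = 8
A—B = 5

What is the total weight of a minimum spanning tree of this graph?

Prim's algorithm from E:
Step 1: cheapest edge leaving the tree is A—E (8); add A.
Step 2: cheapest edge leaving the tree is A—I (3); add I.
Step 3: cheapest edge leaving the tree is A—B (5); add B.
Step 4: cheapest edge leaving the tree is B—F (2); add F.
Step 5: cheapest edge leaving the tree is C—F (2); add C.
Step 6: cheapest edge leaving the tree is C—H (6); add H.
Step 7: cheapest edge leaving the tree is A—G (7); add G.
Step 8: cheapest edge leaving the tree is B—D (8); add D.
MST edges: A—E, A—I, A—B, B—F, C—F, C—H, A—G, B—D; total weight 8+3+5+2+2+6+7+8 = 41.

41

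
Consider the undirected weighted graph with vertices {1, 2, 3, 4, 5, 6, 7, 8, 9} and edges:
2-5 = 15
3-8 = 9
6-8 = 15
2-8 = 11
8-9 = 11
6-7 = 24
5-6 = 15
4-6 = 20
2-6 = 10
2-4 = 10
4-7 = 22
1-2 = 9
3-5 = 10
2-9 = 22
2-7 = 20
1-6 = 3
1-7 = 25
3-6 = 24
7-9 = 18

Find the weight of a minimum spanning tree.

Grow the tree from 3 using Prim:
Step 1: cheapest edge leaving the tree is 3-8 (9); add 8.
Step 2: cheapest edge leaving the tree is 3-5 (10); add 5.
Step 3: cheapest edge leaving the tree is 2-8 (11); add 2.
Step 4: cheapest edge leaving the tree is 1-2 (9); add 1.
Step 5: cheapest edge leaving the tree is 1-6 (3); add 6.
Step 6: cheapest edge leaving the tree is 2-4 (10); add 4.
Step 7: cheapest edge leaving the tree is 8-9 (11); add 9.
Step 8: cheapest edge leaving the tree is 7-9 (18); add 7.
MST edges: 3-8, 3-5, 2-8, 1-2, 1-6, 2-4, 8-9, 7-9; total weight 9+10+11+9+3+10+11+18 = 81.

81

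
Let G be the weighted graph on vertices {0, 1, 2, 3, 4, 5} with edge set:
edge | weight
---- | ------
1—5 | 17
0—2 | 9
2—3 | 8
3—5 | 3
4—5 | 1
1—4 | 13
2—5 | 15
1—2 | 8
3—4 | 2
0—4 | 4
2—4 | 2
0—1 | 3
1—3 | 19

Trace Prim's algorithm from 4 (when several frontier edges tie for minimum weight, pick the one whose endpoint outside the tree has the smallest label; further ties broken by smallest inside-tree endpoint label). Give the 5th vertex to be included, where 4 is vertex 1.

Grow the tree from 4 using Prim:
Step 1: cheapest edge leaving the tree is 4—5 (1); add 5.
Step 2: cheapest edge leaving the tree is 2—4 (2); add 2.
Step 3: cheapest edge leaving the tree is 3—4 (2); add 3.
Step 4: cheapest edge leaving the tree is 0—4 (4); add 0.
Step 5: cheapest edge leaving the tree is 0—1 (3); add 1.
Vertex order: 4, 5, 2, 3, 0, 1. The 5th vertex is 0.

0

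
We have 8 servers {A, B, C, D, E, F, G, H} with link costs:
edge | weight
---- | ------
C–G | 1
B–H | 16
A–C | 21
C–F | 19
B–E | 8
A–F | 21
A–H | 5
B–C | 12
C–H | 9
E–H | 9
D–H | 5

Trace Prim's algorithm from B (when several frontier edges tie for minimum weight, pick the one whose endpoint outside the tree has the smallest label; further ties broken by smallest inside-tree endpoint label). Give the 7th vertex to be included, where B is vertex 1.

Prim's algorithm from B:
Step 1: cheapest edge leaving the tree is B–E (8); add E.
Step 2: cheapest edge leaving the tree is E–H (9); add H.
Step 3: cheapest edge leaving the tree is A–H (5); add A.
Step 4: cheapest edge leaving the tree is D–H (5); add D.
Step 5: cheapest edge leaving the tree is C–H (9); add C.
Step 6: cheapest edge leaving the tree is C–G (1); add G.
Step 7: cheapest edge leaving the tree is C–F (19); add F.
Vertex order: B, E, H, A, D, C, G, F. The 7th vertex is G.

G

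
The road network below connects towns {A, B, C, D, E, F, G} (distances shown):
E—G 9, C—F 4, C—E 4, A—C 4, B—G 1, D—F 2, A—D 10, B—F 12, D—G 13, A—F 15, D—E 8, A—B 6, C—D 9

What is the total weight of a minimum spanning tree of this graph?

21

Prim's algorithm from B:
Step 1: frontier [B—G 1, A—B 6, B—F 12] → take B—G (1); add G.
Step 2: frontier [A—B 6, B—F 12, E—G 9, D—G 13] → take A—B (6); add A.
Step 3: frontier [A—C 4, A—D 10, A—F 15, B—F 12, E—G 9, D—G 13] → take A—C (4); add C.
Step 4: frontier [A—D 10, A—F 15, B—F 12, C—E 4, C—F 4, C—D 9, E—G 9, D—G 13] → take C—E (4); add E.
Step 5: frontier [A—D 10, A—F 15, B—F 12, C—F 4, C—D 9, D—E 8, D—G 13] → take C—F (4); add F.
Step 6: frontier [A—D 10, C—D 9, D—E 8, D—F 2, D—G 13] → take D—F (2); add D.
MST edges: B—G, A—B, A—C, C—E, C—F, D—F; total weight 1+6+4+4+4+2 = 21.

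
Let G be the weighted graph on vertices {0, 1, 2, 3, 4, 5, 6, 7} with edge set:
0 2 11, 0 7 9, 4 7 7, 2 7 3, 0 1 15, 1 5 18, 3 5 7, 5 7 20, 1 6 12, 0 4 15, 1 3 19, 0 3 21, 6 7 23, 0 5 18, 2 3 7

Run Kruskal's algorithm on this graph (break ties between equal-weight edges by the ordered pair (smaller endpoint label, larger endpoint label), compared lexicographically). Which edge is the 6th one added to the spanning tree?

Kruskal's algorithm — process edges by increasing weight (ties by edge label):
2 7 (3): add — endpoints in different components.
2 3 (7): add — endpoints in different components.
3 5 (7): add — endpoints in different components.
4 7 (7): add — endpoints in different components.
0 7 (9): add — endpoints in different components.
0 2 (11): skip — 0 and 2 already connected.
1 6 (12): add — endpoints in different components.
0 1 (15): add — endpoints in different components.
The 6th edge added is 1 6.

1-6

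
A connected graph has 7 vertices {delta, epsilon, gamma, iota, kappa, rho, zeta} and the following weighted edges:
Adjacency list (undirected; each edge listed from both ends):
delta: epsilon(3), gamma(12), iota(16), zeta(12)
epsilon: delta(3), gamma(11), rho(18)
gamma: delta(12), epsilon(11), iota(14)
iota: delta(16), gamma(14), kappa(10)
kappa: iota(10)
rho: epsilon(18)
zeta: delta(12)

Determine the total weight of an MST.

Prim's algorithm from delta:
Step 1: frontier [delta—epsilon 3, delta—gamma 12, delta—zeta 12, delta—iota 16] → take delta—epsilon (3); add epsilon.
Step 2: frontier [delta—gamma 12, delta—zeta 12, delta—iota 16, epsilon—gamma 11, epsilon—rho 18] → take epsilon—gamma (11); add gamma.
Step 3: frontier [delta—zeta 12, delta—iota 16, epsilon—rho 18, gamma—iota 14] → take delta—zeta (12); add zeta.
Step 4: frontier [delta—iota 16, epsilon—rho 18, gamma—iota 14] → take gamma—iota (14); add iota.
Step 5: frontier [epsilon—rho 18, iota—kappa 10] → take iota—kappa (10); add kappa.
Step 6: frontier [epsilon—rho 18] → take epsilon—rho (18); add rho.
MST edges: delta—epsilon, epsilon—gamma, delta—zeta, gamma—iota, iota—kappa, epsilon—rho; total weight 3+11+12+14+10+18 = 68.

68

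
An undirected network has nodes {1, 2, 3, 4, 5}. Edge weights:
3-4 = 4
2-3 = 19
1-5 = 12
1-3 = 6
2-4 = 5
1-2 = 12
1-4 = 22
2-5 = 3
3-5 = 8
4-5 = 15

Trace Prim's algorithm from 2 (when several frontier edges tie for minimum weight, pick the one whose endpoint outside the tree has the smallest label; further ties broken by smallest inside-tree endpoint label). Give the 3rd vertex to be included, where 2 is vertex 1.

4

Prim, starting at 2.
Step 1: frontier [2-5 3, 2-4 5, 1-2 12, 2-3 19] → take 2-5 (3); add 5.
Step 2: frontier [2-4 5, 1-2 12, 2-3 19, 3-5 8, 1-5 12, 4-5 15] → take 2-4 (5); add 4.
Step 3: frontier [1-2 12, 2-3 19, 3-4 4, 1-4 22, 3-5 8, 1-5 12] → take 3-4 (4); add 3.
Step 4: frontier [1-2 12, 1-3 6, 1-4 22, 1-5 12] → take 1-3 (6); add 1.
Vertex order: 2, 5, 4, 3, 1. The 3rd vertex is 4.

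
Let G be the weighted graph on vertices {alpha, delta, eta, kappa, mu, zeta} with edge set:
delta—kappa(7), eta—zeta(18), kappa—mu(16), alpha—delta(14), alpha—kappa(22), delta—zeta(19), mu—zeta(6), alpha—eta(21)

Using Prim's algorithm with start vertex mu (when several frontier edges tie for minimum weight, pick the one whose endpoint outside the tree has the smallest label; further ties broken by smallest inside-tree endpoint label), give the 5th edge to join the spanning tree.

eta-zeta

Prim, starting at mu.
Step 1: cheapest edge leaving the tree is mu—zeta (6); add zeta.
Step 2: cheapest edge leaving the tree is kappa—mu (16); add kappa.
Step 3: cheapest edge leaving the tree is delta—kappa (7); add delta.
Step 4: cheapest edge leaving the tree is alpha—delta (14); add alpha.
Step 5: cheapest edge leaving the tree is eta—zeta (18); add eta.
The 5th edge added is eta—zeta.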